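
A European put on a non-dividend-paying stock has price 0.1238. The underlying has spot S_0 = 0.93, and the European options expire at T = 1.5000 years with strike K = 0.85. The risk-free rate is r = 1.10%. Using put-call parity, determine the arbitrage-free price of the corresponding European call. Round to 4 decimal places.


Answer: Call price = 0.2177

Derivation:
Put-call parity: C - P = S_0 * exp(-qT) - K * exp(-rT).
S_0 * exp(-qT) = 0.9300 * 1.00000000 = 0.93000000
K * exp(-rT) = 0.8500 * 0.98363538 = 0.83609007
C = P + S*exp(-qT) - K*exp(-rT)
C = 0.1238 + 0.93000000 - 0.83609007 = 0.2177


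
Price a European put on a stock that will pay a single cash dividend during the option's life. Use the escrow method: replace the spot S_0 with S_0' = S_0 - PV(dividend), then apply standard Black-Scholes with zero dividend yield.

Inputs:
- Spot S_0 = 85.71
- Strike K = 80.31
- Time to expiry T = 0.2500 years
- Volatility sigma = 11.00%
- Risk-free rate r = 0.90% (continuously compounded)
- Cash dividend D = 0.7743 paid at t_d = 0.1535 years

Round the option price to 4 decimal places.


PV(D) = D * exp(-r * t_d) = 0.7743 * 0.99861945 = 0.77323104
S_0' = S_0 - PV(D) = 85.7100 - 0.77323104 = 84.93676896
d1 = (ln(S_0'/K) + (r + sigma^2/2)*T) / (sigma*sqrt(T)) = 1.08682616
d2 = d1 - sigma*sqrt(T) = 1.03182616
exp(-rT) = 0.99775253
N(-d1) = 0.13855682; N(-d2) = 0.15107678
P = K * exp(-rT) * N(-d2) - S_0' * N(-d1) = 80.3100 * 0.99775253 * 0.15107678 - 84.93676896 * 0.13855682 = 0.3371

Answer: Price = 0.3371


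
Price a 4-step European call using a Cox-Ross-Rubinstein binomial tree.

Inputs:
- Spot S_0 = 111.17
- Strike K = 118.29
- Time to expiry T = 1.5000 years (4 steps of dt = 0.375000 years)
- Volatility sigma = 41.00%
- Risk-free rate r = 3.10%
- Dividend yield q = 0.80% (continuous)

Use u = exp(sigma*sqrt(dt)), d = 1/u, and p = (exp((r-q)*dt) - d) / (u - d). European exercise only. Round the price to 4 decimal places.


Answer: Price = V(0,0) = 20.3478

Derivation:
dt = T/N = 0.375000
u = exp(sigma*sqrt(dt)) = 1.285404; d = 1/u = 0.777966
p = (exp((r-q)*dt) - d) / (u - d) = 0.454630
Discount per step: exp(-r*dt) = 0.988442
Stock lattice S(k, i) with i counting down-moves:
  k=0: S(0,0) = 111.1700
  k=1: S(1,0) = 142.8983; S(1,1) = 86.4865
  k=2: S(2,0) = 183.6820; S(2,1) = 111.1700; S(2,2) = 67.2835
  k=3: S(3,0) = 236.1055; S(3,1) = 142.8983; S(3,2) = 86.4865; S(3,3) = 52.3443
  k=4: S(4,0) = 303.4908; S(4,1) = 183.6820; S(4,2) = 111.1700; S(4,3) = 67.2835; S(4,4) = 40.7221
Terminal payoffs V(N, i) = max(S_T - K, 0):
  V(4,0) = 185.200818; V(4,1) = 65.391992; V(4,2) = 0.000000; V(4,3) = 0.000000; V(4,4) = 0.000000
Backward induction: V(k, i) = exp(-r*dt) * [p * V(k+1, i) + (1-p) * V(k+1, i+1)].
  V(3,0) = exp(-r*dt) * [p*185.200818 + (1-p)*65.391992] = 118.475385
  V(3,1) = exp(-r*dt) * [p*65.391992 + (1-p)*0.000000] = 29.385571
  V(3,2) = exp(-r*dt) * [p*0.000000 + (1-p)*0.000000] = 0.000000
  V(3,3) = exp(-r*dt) * [p*0.000000 + (1-p)*0.000000] = 0.000000
  V(2,0) = exp(-r*dt) * [p*118.475385 + (1-p)*29.385571] = 69.080738
  V(2,1) = exp(-r*dt) * [p*29.385571 + (1-p)*0.000000] = 13.205161
  V(2,2) = exp(-r*dt) * [p*0.000000 + (1-p)*0.000000] = 0.000000
  V(1,0) = exp(-r*dt) * [p*69.080738 + (1-p)*13.205161] = 38.161666
  V(1,1) = exp(-r*dt) * [p*13.205161 + (1-p)*0.000000] = 5.934078
  V(0,0) = exp(-r*dt) * [p*38.161666 + (1-p)*5.934078] = 20.347788


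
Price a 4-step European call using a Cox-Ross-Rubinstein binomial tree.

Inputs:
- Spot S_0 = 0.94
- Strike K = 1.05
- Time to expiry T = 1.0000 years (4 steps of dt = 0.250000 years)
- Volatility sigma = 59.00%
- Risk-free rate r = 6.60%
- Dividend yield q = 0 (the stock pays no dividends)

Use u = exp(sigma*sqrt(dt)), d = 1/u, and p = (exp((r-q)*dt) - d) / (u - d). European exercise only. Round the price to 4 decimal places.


dt = T/N = 0.250000
u = exp(sigma*sqrt(dt)) = 1.343126; d = 1/u = 0.744532
p = (exp((r-q)*dt) - d) / (u - d) = 0.454573
Discount per step: exp(-r*dt) = 0.983635
Stock lattice S(k, i) with i counting down-moves:
  k=0: S(0,0) = 0.9400
  k=1: S(1,0) = 1.2625; S(1,1) = 0.6999
  k=2: S(2,0) = 1.6957; S(2,1) = 0.9400; S(2,2) = 0.5211
  k=3: S(3,0) = 2.2776; S(3,1) = 1.2625; S(3,2) = 0.6999; S(3,3) = 0.3880
  k=4: S(4,0) = 3.0591; S(4,1) = 1.6957; S(4,2) = 0.9400; S(4,3) = 0.5211; S(4,4) = 0.2888
Terminal payoffs V(N, i) = max(S_T - K, 0):
  V(4,0) = 2.009112; V(4,1) = 0.645749; V(4,2) = 0.000000; V(4,3) = 0.000000; V(4,4) = 0.000000
Backward induction: V(k, i) = exp(-r*dt) * [p * V(k+1, i) + (1-p) * V(k+1, i+1)].
  V(3,0) = exp(-r*dt) * [p*2.009112 + (1-p)*0.645749] = 1.244788
  V(3,1) = exp(-r*dt) * [p*0.645749 + (1-p)*0.000000] = 0.288737
  V(3,2) = exp(-r*dt) * [p*0.000000 + (1-p)*0.000000] = 0.000000
  V(3,3) = exp(-r*dt) * [p*0.000000 + (1-p)*0.000000] = 0.000000
  V(2,0) = exp(-r*dt) * [p*1.244788 + (1-p)*0.288737] = 0.711495
  V(2,1) = exp(-r*dt) * [p*0.288737 + (1-p)*0.000000] = 0.129104
  V(2,2) = exp(-r*dt) * [p*0.000000 + (1-p)*0.000000] = 0.000000
  V(1,0) = exp(-r*dt) * [p*0.711495 + (1-p)*0.129104] = 0.387399
  V(1,1) = exp(-r*dt) * [p*0.129104 + (1-p)*0.000000] = 0.057727
  V(0,0) = exp(-r*dt) * [p*0.387399 + (1-p)*0.057727] = 0.204190

Answer: Price = V(0,0) = 0.2042


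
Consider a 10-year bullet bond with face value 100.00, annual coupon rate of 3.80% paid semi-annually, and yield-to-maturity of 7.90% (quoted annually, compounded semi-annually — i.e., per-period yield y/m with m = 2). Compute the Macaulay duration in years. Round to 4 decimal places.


Coupon per period c = face * coupon_rate / m = 1.900000
Periods per year m = 2; per-period yield y/m = 0.039500
Number of cashflows N = 20
Cashflows (t years, CF_t, discount factor 1/(1+y/m)^(m*t), PV):
  t = 0.5000: CF_t = 1.900000, DF = 0.962001, PV = 1.827802
  t = 1.0000: CF_t = 1.900000, DF = 0.925446, PV = 1.758347
  t = 1.5000: CF_t = 1.900000, DF = 0.890280, PV = 1.691532
  t = 2.0000: CF_t = 1.900000, DF = 0.856450, PV = 1.627255
  t = 2.5000: CF_t = 1.900000, DF = 0.823906, PV = 1.565421
  t = 3.0000: CF_t = 1.900000, DF = 0.792598, PV = 1.505936
  t = 3.5000: CF_t = 1.900000, DF = 0.762480, PV = 1.448712
  t = 4.0000: CF_t = 1.900000, DF = 0.733507, PV = 1.393663
  t = 4.5000: CF_t = 1.900000, DF = 0.705634, PV = 1.340705
  t = 5.0000: CF_t = 1.900000, DF = 0.678821, PV = 1.289759
  t = 5.5000: CF_t = 1.900000, DF = 0.653026, PV = 1.240750
  t = 6.0000: CF_t = 1.900000, DF = 0.628212, PV = 1.193602
  t = 6.5000: CF_t = 1.900000, DF = 0.604340, PV = 1.148247
  t = 7.0000: CF_t = 1.900000, DF = 0.581376, PV = 1.104614
  t = 7.5000: CF_t = 1.900000, DF = 0.559284, PV = 1.062640
  t = 8.0000: CF_t = 1.900000, DF = 0.538032, PV = 1.022261
  t = 8.5000: CF_t = 1.900000, DF = 0.517587, PV = 0.983416
  t = 9.0000: CF_t = 1.900000, DF = 0.497919, PV = 0.946047
  t = 9.5000: CF_t = 1.900000, DF = 0.478999, PV = 0.910098
  t = 10.0000: CF_t = 101.900000, DF = 0.460798, PV = 46.955267
Price P = sum_t PV_t = 72.016073
Macaulay numerator sum_t t * PV_t:
  t * PV_t at t = 0.5000: 0.913901
  t * PV_t at t = 1.0000: 1.758347
  t * PV_t at t = 1.5000: 2.537297
  t * PV_t at t = 2.0000: 3.254510
  t * PV_t at t = 2.5000: 3.913552
  t * PV_t at t = 3.0000: 4.517809
  t * PV_t at t = 3.5000: 5.070493
  t * PV_t at t = 4.0000: 5.574650
  t * PV_t at t = 4.5000: 6.033172
  t * PV_t at t = 5.0000: 6.448796
  t * PV_t at t = 5.5000: 6.824123
  t * PV_t at t = 6.0000: 7.161614
  t * PV_t at t = 6.5000: 7.463603
  t * PV_t at t = 7.0000: 7.732301
  t * PV_t at t = 7.5000: 7.969801
  t * PV_t at t = 8.0000: 8.178086
  t * PV_t at t = 8.5000: 8.359035
  t * PV_t at t = 9.0000: 8.514423
  t * PV_t at t = 9.5000: 8.645932
  t * PV_t at t = 10.0000: 469.552666
Macaulay duration D = (sum_t t * PV_t) / P = 580.424113 / 72.016073 = 8.059647

Answer: Macaulay duration = 8.0596 years


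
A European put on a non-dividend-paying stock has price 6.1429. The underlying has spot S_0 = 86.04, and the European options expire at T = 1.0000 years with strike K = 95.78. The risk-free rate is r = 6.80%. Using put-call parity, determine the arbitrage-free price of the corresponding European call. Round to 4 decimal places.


Answer: Call price = 2.6994

Derivation:
Put-call parity: C - P = S_0 * exp(-qT) - K * exp(-rT).
S_0 * exp(-qT) = 86.0400 * 1.00000000 = 86.04000000
K * exp(-rT) = 95.7800 * 0.93426047 = 89.48346816
C = P + S*exp(-qT) - K*exp(-rT)
C = 6.1429 + 86.04000000 - 89.48346816 = 2.6994


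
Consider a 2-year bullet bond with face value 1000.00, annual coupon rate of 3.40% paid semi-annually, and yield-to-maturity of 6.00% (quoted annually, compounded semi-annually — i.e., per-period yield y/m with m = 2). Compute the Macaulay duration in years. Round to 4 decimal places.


Coupon per period c = face * coupon_rate / m = 17.000000
Periods per year m = 2; per-period yield y/m = 0.030000
Number of cashflows N = 4
Cashflows (t years, CF_t, discount factor 1/(1+y/m)^(m*t), PV):
  t = 0.5000: CF_t = 17.000000, DF = 0.970874, PV = 16.504854
  t = 1.0000: CF_t = 17.000000, DF = 0.942596, PV = 16.024130
  t = 1.5000: CF_t = 17.000000, DF = 0.915142, PV = 15.557408
  t = 2.0000: CF_t = 1017.000000, DF = 0.888487, PV = 903.591328
Price P = sum_t PV_t = 951.677721
Macaulay numerator sum_t t * PV_t:
  t * PV_t at t = 0.5000: 8.252427
  t * PV_t at t = 1.0000: 16.024130
  t * PV_t at t = 1.5000: 23.336112
  t * PV_t at t = 2.0000: 1807.182655
Macaulay duration D = (sum_t t * PV_t) / P = 1854.795325 / 951.677721 = 1.948974

Answer: Macaulay duration = 1.9490 years


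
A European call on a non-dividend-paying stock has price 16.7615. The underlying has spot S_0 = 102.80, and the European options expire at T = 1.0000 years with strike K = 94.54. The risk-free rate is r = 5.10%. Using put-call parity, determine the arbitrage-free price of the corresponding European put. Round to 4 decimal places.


Put-call parity: C - P = S_0 * exp(-qT) - K * exp(-rT).
S_0 * exp(-qT) = 102.8000 * 1.00000000 = 102.80000000
K * exp(-rT) = 94.5400 * 0.95027867 = 89.83934551
P = C - S*exp(-qT) + K*exp(-rT)
P = 16.7615 - 102.80000000 + 89.83934551 = 3.8008

Answer: Put price = 3.8008


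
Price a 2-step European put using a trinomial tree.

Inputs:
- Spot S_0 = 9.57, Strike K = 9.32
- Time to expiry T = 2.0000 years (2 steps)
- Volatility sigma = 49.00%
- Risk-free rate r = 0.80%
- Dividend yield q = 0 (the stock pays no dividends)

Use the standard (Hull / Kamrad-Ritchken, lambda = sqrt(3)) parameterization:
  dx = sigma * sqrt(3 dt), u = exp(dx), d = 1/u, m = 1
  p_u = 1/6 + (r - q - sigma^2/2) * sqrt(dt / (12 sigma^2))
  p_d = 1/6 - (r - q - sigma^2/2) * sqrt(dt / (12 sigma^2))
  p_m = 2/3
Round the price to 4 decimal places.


dt = T/N = 1.000000; dx = sigma*sqrt(3*dt) = 0.848705
u = exp(dx) = 2.336619; d = 1/u = 0.427969
p_u = 0.100654, p_m = 0.666667, p_d = 0.232679
Discount per step: exp(-r*dt) = 0.992032
Stock lattice S(k, j) with j the centered position index:
  k=0: S(0,+0) = 9.5700
  k=1: S(1,-1) = 4.0957; S(1,+0) = 9.5700; S(1,+1) = 22.3614
  k=2: S(2,-2) = 1.7528; S(2,-1) = 4.0957; S(2,+0) = 9.5700; S(2,+1) = 22.3614; S(2,+2) = 52.2502
Terminal payoffs V(N, j) = max(K - S_T, 0):
  V(2,-2) = 7.567184; V(2,-1) = 5.224338; V(2,+0) = 0.000000; V(2,+1) = 0.000000; V(2,+2) = 0.000000
Backward induction: V(k, j) = exp(-r*dt) * [p_u * V(k+1, j+1) + p_m * V(k+1, j) + p_d * V(k+1, j-1)]
  V(1,-1) = exp(-r*dt) * [p_u*0.000000 + p_m*5.224338 + p_d*7.567184] = 5.201836
  V(1,+0) = exp(-r*dt) * [p_u*0.000000 + p_m*0.000000 + p_d*5.224338] = 1.205908
  V(1,+1) = exp(-r*dt) * [p_u*0.000000 + p_m*0.000000 + p_d*0.000000] = 0.000000
  V(0,+0) = exp(-r*dt) * [p_u*0.000000 + p_m*1.205908 + p_d*5.201836] = 1.998246

Answer: Price = V(0,0) = 1.9982


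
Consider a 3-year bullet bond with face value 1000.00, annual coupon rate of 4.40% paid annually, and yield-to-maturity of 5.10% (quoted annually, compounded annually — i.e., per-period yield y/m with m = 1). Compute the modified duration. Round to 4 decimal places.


Coupon per period c = face * coupon_rate / m = 44.000000
Periods per year m = 1; per-period yield y/m = 0.051000
Number of cashflows N = 3
Cashflows (t years, CF_t, discount factor 1/(1+y/m)^(m*t), PV):
  t = 1.0000: CF_t = 44.000000, DF = 0.951475, PV = 41.864891
  t = 2.0000: CF_t = 44.000000, DF = 0.905304, PV = 39.833388
  t = 3.0000: CF_t = 1044.000000, DF = 0.861374, PV = 899.274649
Price P = sum_t PV_t = 980.972927
First compute Macaulay numerator sum_t t * PV_t:
  t * PV_t at t = 1.0000: 41.864891
  t * PV_t at t = 2.0000: 79.666776
  t * PV_t at t = 3.0000: 2697.823947
Macaulay duration D = 2819.355613 / 980.972927 = 2.874040
Modified duration = D / (1 + y/m) = 2.874040 / (1 + 0.051000) = 2.734577

Answer: Modified duration = 2.7346


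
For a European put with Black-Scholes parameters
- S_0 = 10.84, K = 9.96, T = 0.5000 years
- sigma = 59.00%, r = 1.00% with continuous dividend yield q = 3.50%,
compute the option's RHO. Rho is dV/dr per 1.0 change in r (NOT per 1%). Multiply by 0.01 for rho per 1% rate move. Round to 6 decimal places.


Answer: Rho = -2.547974

Derivation:
d1 = 0.3815762107; d2 = -0.0356167902
phi(d1) = 0.3709311788; exp(-qT) = 0.9826522357; exp(-rT) = 0.9950124792
N(-d2) = 0.5142060399
Rho = -K*T*exp(-rT)*N(-d2) = -9.9600 * 0.5000 * 0.9950124792 * 0.5142060399 = -2.547974


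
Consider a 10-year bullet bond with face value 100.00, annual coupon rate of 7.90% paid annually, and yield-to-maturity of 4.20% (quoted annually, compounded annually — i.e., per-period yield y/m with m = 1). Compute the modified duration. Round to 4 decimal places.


Coupon per period c = face * coupon_rate / m = 7.900000
Periods per year m = 1; per-period yield y/m = 0.042000
Number of cashflows N = 10
Cashflows (t years, CF_t, discount factor 1/(1+y/m)^(m*t), PV):
  t = 1.0000: CF_t = 7.900000, DF = 0.959693, PV = 7.581574
  t = 2.0000: CF_t = 7.900000, DF = 0.921010, PV = 7.275983
  t = 3.0000: CF_t = 7.900000, DF = 0.883887, PV = 6.982709
  t = 4.0000: CF_t = 7.900000, DF = 0.848260, PV = 6.701256
  t = 5.0000: CF_t = 7.900000, DF = 0.814069, PV = 6.431148
  t = 6.0000: CF_t = 7.900000, DF = 0.781257, PV = 6.171927
  t = 7.0000: CF_t = 7.900000, DF = 0.749766, PV = 5.923154
  t = 8.0000: CF_t = 7.900000, DF = 0.719545, PV = 5.684409
  t = 9.0000: CF_t = 7.900000, DF = 0.690543, PV = 5.455287
  t = 10.0000: CF_t = 107.900000, DF = 0.662709, PV = 71.506292
Price P = sum_t PV_t = 129.713739
First compute Macaulay numerator sum_t t * PV_t:
  t * PV_t at t = 1.0000: 7.581574
  t * PV_t at t = 2.0000: 14.551965
  t * PV_t at t = 3.0000: 20.948127
  t * PV_t at t = 4.0000: 26.805024
  t * PV_t at t = 5.0000: 32.155739
  t * PV_t at t = 6.0000: 37.031562
  t * PV_t at t = 7.0000: 41.462081
  t * PV_t at t = 8.0000: 45.475274
  t * PV_t at t = 9.0000: 49.097585
  t * PV_t at t = 10.0000: 715.062915
Macaulay duration D = 990.171847 / 129.713739 = 7.633516
Modified duration = D / (1 + y/m) = 7.633516 / (1 + 0.042000) = 7.325831

Answer: Modified duration = 7.3258


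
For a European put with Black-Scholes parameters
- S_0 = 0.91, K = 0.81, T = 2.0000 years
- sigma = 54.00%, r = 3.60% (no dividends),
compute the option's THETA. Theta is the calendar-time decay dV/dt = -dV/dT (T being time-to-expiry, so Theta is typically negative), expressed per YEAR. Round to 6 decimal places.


d1 = 0.6285529163; d2 = -0.1351224073
phi(d1) = 0.3274310051; exp(-qT) = 1.0000000000; exp(-rT) = 0.9305308958
Theta = -S*exp(-qT)*phi(d1)*sigma/(2*sqrt(T)) + r*K*exp(-rT)*N(-d2) - q*S*exp(-qT)*N(-d1)
N(-d1) = 0.2648208966; N(-d2) = 0.5537424529; sqrt(T) = 1.4142135624
Term 1 = -0.9100 * 1.0000000000 * 0.3274310051 * 0.5400 / (2 * 1.4142135624) = -0.0568865977
Term 2 = 0.0360 * 0.8100 * 0.9305308958 * 0.5537424529 = 0.0150254033
Term 3 = 0 (no dividend yield, q = 0)
Theta = -0.0568865977 + (0.0150254033) + (0.0000000000) = -0.041861

Answer: Theta = -0.041861


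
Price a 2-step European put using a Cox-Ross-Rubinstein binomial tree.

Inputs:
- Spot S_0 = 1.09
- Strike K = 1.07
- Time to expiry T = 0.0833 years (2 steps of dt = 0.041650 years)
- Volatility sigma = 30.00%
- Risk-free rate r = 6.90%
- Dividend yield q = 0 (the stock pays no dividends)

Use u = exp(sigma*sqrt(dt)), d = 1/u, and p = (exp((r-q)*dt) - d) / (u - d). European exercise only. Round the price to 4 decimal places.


dt = T/N = 0.041650
u = exp(sigma*sqrt(dt)) = 1.063138; d = 1/u = 0.940612
p = (exp((r-q)*dt) - d) / (u - d) = 0.508187
Discount per step: exp(-r*dt) = 0.997130
Stock lattice S(k, i) with i counting down-moves:
  k=0: S(0,0) = 1.0900
  k=1: S(1,0) = 1.1588; S(1,1) = 1.0253
  k=2: S(2,0) = 1.2320; S(2,1) = 1.0900; S(2,2) = 0.9644
Terminal payoffs V(N, i) = max(K - S_T, 0):
  V(2,0) = 0.000000; V(2,1) = 0.000000; V(2,2) = 0.105622
Backward induction: V(k, i) = exp(-r*dt) * [p * V(k+1, i) + (1-p) * V(k+1, i+1)].
  V(1,0) = exp(-r*dt) * [p*0.000000 + (1-p)*0.000000] = 0.000000
  V(1,1) = exp(-r*dt) * [p*0.000000 + (1-p)*0.105622] = 0.051797
  V(0,0) = exp(-r*dt) * [p*0.000000 + (1-p)*0.051797] = 0.025401

Answer: Price = V(0,0) = 0.0254


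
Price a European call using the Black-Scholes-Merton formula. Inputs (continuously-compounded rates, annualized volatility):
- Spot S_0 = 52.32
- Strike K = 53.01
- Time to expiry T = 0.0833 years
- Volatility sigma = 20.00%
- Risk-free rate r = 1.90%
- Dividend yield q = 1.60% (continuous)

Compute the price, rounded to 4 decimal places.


d1 = (ln(S/K) + (r - q + 0.5*sigma^2) * T) / (sigma * sqrt(T)) = -0.19378541
d2 = d1 - sigma * sqrt(T) = -0.25150889
exp(-rT) = 0.99841855; exp(-qT) = 0.99866809
C = S_0 * exp(-qT) * N(d1) - K * exp(-rT) * N(d2)
N(d1) = 0.42317196; N(d2) = 0.40071035
C = 52.3200 * 0.99866809 * 0.42317196 - 53.0100 * 0.99841855 * 0.40071035 = 0.9028

Answer: Price = 0.9028


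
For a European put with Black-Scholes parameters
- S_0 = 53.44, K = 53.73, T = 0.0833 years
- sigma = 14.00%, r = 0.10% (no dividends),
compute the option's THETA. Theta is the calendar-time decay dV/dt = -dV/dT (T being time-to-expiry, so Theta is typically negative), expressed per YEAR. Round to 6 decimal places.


d1 = -0.1116736851; d2 = -0.1520801202
phi(d1) = 0.3964624131; exp(-qT) = 1.0000000000; exp(-rT) = 0.9999167035
Theta = -S*exp(-qT)*phi(d1)*sigma/(2*sqrt(T)) + r*K*exp(-rT)*N(-d2) - q*S*exp(-qT)*N(-d1)
N(-d1) = 0.5444589275; N(-d2) = 0.5604381282; sqrt(T) = 0.2886173938
Term 1 = -53.4400 * 1.0000000000 * 0.3964624131 * 0.1400 / (2 * 0.2886173938) = -5.1385904896
Term 2 = 0.0010 * 53.7300 * 0.9999167035 * 0.5604381282 = 0.0301098324
Term 3 = 0 (no dividend yield, q = 0)
Theta = -5.1385904896 + (0.0301098324) + (0.0000000000) = -5.108481

Answer: Theta = -5.108481


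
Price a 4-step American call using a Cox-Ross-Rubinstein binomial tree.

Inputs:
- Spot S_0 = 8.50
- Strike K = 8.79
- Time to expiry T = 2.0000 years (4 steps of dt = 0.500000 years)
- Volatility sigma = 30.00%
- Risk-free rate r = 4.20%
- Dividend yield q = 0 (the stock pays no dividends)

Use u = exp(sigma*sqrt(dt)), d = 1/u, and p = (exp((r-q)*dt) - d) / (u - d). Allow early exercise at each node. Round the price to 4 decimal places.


dt = T/N = 0.500000
u = exp(sigma*sqrt(dt)) = 1.236311; d = 1/u = 0.808858
p = (exp((r-q)*dt) - d) / (u - d) = 0.496813
Discount per step: exp(-r*dt) = 0.979219
Stock lattice S(k, i) with i counting down-moves:
  k=0: S(0,0) = 8.5000
  k=1: S(1,0) = 10.5086; S(1,1) = 6.8753
  k=2: S(2,0) = 12.9920; S(2,1) = 8.5000; S(2,2) = 5.5611
  k=3: S(3,0) = 16.0621; S(3,1) = 10.5086; S(3,2) = 6.8753; S(3,3) = 4.4982
  k=4: S(4,0) = 19.8577; S(4,1) = 12.9920; S(4,2) = 8.5000; S(4,3) = 5.5611; S(4,4) = 3.6384
Terminal payoffs V(N, i) = max(S_T - K, 0):
  V(4,0) = 11.067749; V(4,1) = 4.201954; V(4,2) = 0.000000; V(4,3) = 0.000000; V(4,4) = 0.000000
Backward induction: V(k, i) = exp(-r*dt) * [p * V(k+1, i) + (1-p) * V(k+1, i+1)]; then take max(V_cont, immediate exercise) for American.
  V(3,0) = exp(-r*dt) * [p*11.067749 + (1-p)*4.201954] = 7.454762; exercise = 7.272097; V(3,0) = max -> 7.454762
  V(3,1) = exp(-r*dt) * [p*4.201954 + (1-p)*0.000000] = 2.044202; exercise = 1.718644; V(3,1) = max -> 2.044202
  V(3,2) = exp(-r*dt) * [p*0.000000 + (1-p)*0.000000] = 0.000000; exercise = 0.000000; V(3,2) = max -> 0.000000
  V(3,3) = exp(-r*dt) * [p*0.000000 + (1-p)*0.000000] = 0.000000; exercise = 0.000000; V(3,3) = max -> 0.000000
  V(2,0) = exp(-r*dt) * [p*7.454762 + (1-p)*2.044202] = 4.633896; exercise = 4.201954; V(2,0) = max -> 4.633896
  V(2,1) = exp(-r*dt) * [p*2.044202 + (1-p)*0.000000] = 0.994480; exercise = 0.000000; V(2,1) = max -> 0.994480
  V(2,2) = exp(-r*dt) * [p*0.000000 + (1-p)*0.000000] = 0.000000; exercise = 0.000000; V(2,2) = max -> 0.000000
  V(1,0) = exp(-r*dt) * [p*4.633896 + (1-p)*0.994480] = 2.744347; exercise = 1.718644; V(1,0) = max -> 2.744347
  V(1,1) = exp(-r*dt) * [p*0.994480 + (1-p)*0.000000] = 0.483803; exercise = 0.000000; V(1,1) = max -> 0.483803
  V(0,0) = exp(-r*dt) * [p*2.744347 + (1-p)*0.483803] = 1.573478; exercise = 0.000000; V(0,0) = max -> 1.573478

Answer: Price = V(0,0) = 1.5735


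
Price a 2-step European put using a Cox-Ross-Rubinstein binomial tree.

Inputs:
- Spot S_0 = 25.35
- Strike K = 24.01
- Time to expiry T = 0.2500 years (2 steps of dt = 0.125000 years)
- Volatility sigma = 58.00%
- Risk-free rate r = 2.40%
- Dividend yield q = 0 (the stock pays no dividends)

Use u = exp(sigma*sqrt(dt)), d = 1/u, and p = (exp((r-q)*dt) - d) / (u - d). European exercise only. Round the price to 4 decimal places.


dt = T/N = 0.125000
u = exp(sigma*sqrt(dt)) = 1.227600; d = 1/u = 0.814598
p = (exp((r-q)*dt) - d) / (u - d) = 0.456188
Discount per step: exp(-r*dt) = 0.997004
Stock lattice S(k, i) with i counting down-moves:
  k=0: S(0,0) = 25.3500
  k=1: S(1,0) = 31.1197; S(1,1) = 20.6501
  k=2: S(2,0) = 38.2025; S(2,1) = 25.3500; S(2,2) = 16.8215
Terminal payoffs V(N, i) = max(K - S_T, 0):
  V(2,0) = 0.000000; V(2,1) = 0.000000; V(2,2) = 7.188517
Backward induction: V(k, i) = exp(-r*dt) * [p * V(k+1, i) + (1-p) * V(k+1, i+1)].
  V(1,0) = exp(-r*dt) * [p*0.000000 + (1-p)*0.000000] = 0.000000
  V(1,1) = exp(-r*dt) * [p*0.000000 + (1-p)*7.188517] = 3.897489
  V(0,0) = exp(-r*dt) * [p*0.000000 + (1-p)*3.897489] = 2.113151

Answer: Price = V(0,0) = 2.1132


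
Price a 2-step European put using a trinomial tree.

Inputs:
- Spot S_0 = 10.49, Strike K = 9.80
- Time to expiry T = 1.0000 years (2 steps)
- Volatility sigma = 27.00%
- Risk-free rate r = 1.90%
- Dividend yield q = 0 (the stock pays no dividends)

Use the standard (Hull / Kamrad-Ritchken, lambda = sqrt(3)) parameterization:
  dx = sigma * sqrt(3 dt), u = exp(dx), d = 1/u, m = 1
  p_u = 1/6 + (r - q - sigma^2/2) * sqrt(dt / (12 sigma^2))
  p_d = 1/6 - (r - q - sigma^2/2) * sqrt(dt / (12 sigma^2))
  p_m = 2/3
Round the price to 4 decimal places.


dt = T/N = 0.500000; dx = sigma*sqrt(3*dt) = 0.330681
u = exp(dx) = 1.391916; d = 1/u = 0.718434
p_u = 0.153474, p_m = 0.666667, p_d = 0.179859
Discount per step: exp(-r*dt) = 0.990545
Stock lattice S(k, j) with j the centered position index:
  k=0: S(0,+0) = 10.4900
  k=1: S(1,-1) = 7.5364; S(1,+0) = 10.4900; S(1,+1) = 14.6012
  k=2: S(2,-2) = 5.4144; S(2,-1) = 7.5364; S(2,+0) = 10.4900; S(2,+1) = 14.6012; S(2,+2) = 20.3236
Terminal payoffs V(N, j) = max(K - S_T, 0):
  V(2,-2) = 4.385610; V(2,-1) = 2.263625; V(2,+0) = 0.000000; V(2,+1) = 0.000000; V(2,+2) = 0.000000
Backward induction: V(k, j) = exp(-r*dt) * [p_u * V(k+1, j+1) + p_m * V(k+1, j) + p_d * V(k+1, j-1)]
  V(1,-1) = exp(-r*dt) * [p_u*0.000000 + p_m*2.263625 + p_d*4.385610] = 2.276149
  V(1,+0) = exp(-r*dt) * [p_u*0.000000 + p_m*0.000000 + p_d*2.263625] = 0.403284
  V(1,+1) = exp(-r*dt) * [p_u*0.000000 + p_m*0.000000 + p_d*0.000000] = 0.000000
  V(0,+0) = exp(-r*dt) * [p_u*0.000000 + p_m*0.403284 + p_d*2.276149] = 0.671829

Answer: Price = V(0,0) = 0.6718


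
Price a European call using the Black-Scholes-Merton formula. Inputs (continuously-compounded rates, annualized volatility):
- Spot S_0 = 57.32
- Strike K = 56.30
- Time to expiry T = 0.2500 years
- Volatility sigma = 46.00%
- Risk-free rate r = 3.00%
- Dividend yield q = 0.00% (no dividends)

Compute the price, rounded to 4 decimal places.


Answer: Price = 5.9339

Derivation:
d1 = (ln(S/K) + (r - q + 0.5*sigma^2) * T) / (sigma * sqrt(T)) = 0.22567421
d2 = d1 - sigma * sqrt(T) = -0.00432579
exp(-rT) = 0.99252805; exp(-qT) = 1.00000000
C = S_0 * exp(-qT) * N(d1) - K * exp(-rT) * N(d2)
N(d1) = 0.58927259; N(d2) = 0.49827426
C = 57.3200 * 1.00000000 * 0.58927259 - 56.3000 * 0.99252805 * 0.49827426 = 5.9339


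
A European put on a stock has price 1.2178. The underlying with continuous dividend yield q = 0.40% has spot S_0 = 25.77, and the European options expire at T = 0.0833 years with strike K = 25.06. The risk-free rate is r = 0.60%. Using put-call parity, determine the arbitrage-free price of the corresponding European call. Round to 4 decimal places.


Answer: Call price = 1.9317

Derivation:
Put-call parity: C - P = S_0 * exp(-qT) - K * exp(-rT).
S_0 * exp(-qT) = 25.7700 * 0.99966686 = 25.76141487
K * exp(-rT) = 25.0600 * 0.99950032 = 25.04747814
C = P + S*exp(-qT) - K*exp(-rT)
C = 1.2178 + 25.76141487 - 25.04747814 = 1.9317


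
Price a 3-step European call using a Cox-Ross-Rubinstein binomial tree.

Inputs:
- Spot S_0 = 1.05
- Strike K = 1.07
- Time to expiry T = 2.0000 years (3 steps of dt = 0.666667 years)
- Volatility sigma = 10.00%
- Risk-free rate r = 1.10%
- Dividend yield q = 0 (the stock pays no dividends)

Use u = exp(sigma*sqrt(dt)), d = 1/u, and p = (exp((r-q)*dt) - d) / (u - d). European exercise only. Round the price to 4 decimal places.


Answer: Price = V(0,0) = 0.0650

Derivation:
dt = T/N = 0.666667
u = exp(sigma*sqrt(dt)) = 1.085076; d = 1/u = 0.921595
p = (exp((r-q)*dt) - d) / (u - d) = 0.524621
Discount per step: exp(-r*dt) = 0.992693
Stock lattice S(k, i) with i counting down-moves:
  k=0: S(0,0) = 1.0500
  k=1: S(1,0) = 1.1393; S(1,1) = 0.9677
  k=2: S(2,0) = 1.2363; S(2,1) = 1.0500; S(2,2) = 0.8918
  k=3: S(3,0) = 1.3414; S(3,1) = 1.1393; S(3,2) = 0.9677; S(3,3) = 0.8219
Terminal payoffs V(N, i) = max(S_T - K, 0):
  V(3,0) = 0.271434; V(3,1) = 0.069329; V(3,2) = 0.000000; V(3,3) = 0.000000
Backward induction: V(k, i) = exp(-r*dt) * [p * V(k+1, i) + (1-p) * V(k+1, i+1)].
  V(2,0) = exp(-r*dt) * [p*0.271434 + (1-p)*0.069329] = 0.174076
  V(2,1) = exp(-r*dt) * [p*0.069329 + (1-p)*0.000000] = 0.036106
  V(2,2) = exp(-r*dt) * [p*0.000000 + (1-p)*0.000000] = 0.000000
  V(1,0) = exp(-r*dt) * [p*0.174076 + (1-p)*0.036106] = 0.107696
  V(1,1) = exp(-r*dt) * [p*0.036106 + (1-p)*0.000000] = 0.018804
  V(0,0) = exp(-r*dt) * [p*0.107696 + (1-p)*0.018804] = 0.064960


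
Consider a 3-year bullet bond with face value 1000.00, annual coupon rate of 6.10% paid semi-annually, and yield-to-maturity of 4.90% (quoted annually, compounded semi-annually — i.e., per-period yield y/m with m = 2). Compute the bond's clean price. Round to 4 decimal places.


Answer: Price = 1033.1041

Derivation:
Coupon per period c = face * coupon_rate / m = 30.500000
Periods per year m = 2; per-period yield y/m = 0.024500
Number of cashflows N = 6
Cashflows (t years, CF_t, discount factor 1/(1+y/m)^(m*t), PV):
  t = 0.5000: CF_t = 30.500000, DF = 0.976086, PV = 29.770620
  t = 1.0000: CF_t = 30.500000, DF = 0.952744, PV = 29.058682
  t = 1.5000: CF_t = 30.500000, DF = 0.929960, PV = 28.363770
  t = 2.0000: CF_t = 30.500000, DF = 0.907721, PV = 27.685476
  t = 2.5000: CF_t = 30.500000, DF = 0.886013, PV = 27.023402
  t = 3.0000: CF_t = 1030.500000, DF = 0.864825, PV = 891.202138
Price P = sum_t PV_t = 1033.104087


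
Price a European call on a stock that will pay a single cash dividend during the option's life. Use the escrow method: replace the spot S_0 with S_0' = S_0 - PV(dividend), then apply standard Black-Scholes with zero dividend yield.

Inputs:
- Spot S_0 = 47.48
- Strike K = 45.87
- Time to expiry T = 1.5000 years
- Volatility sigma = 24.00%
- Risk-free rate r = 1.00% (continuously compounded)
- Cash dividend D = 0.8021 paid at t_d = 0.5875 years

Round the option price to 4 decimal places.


Answer: Price = 6.1476

Derivation:
PV(D) = D * exp(-r * t_d) = 0.8021 * 0.99414222 = 0.79740148
S_0' = S_0 - PV(D) = 47.4800 - 0.79740148 = 46.68259852
d1 = (ln(S_0'/K) + (r + sigma^2/2)*T) / (sigma*sqrt(T)) = 0.25774131
d2 = d1 - sigma*sqrt(T) = -0.03619746
exp(-rT) = 0.98511194
N(d1) = 0.60169672; N(d2) = 0.48556246
C = S_0' * N(d1) - K * exp(-rT) * N(d2) = 46.68259852 * 0.60169672 - 45.8700 * 0.98511194 * 0.48556246 = 6.1476


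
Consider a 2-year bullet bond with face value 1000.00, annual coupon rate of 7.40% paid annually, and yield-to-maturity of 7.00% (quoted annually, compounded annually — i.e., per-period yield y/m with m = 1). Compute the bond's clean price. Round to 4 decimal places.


Coupon per period c = face * coupon_rate / m = 74.000000
Periods per year m = 1; per-period yield y/m = 0.070000
Number of cashflows N = 2
Cashflows (t years, CF_t, discount factor 1/(1+y/m)^(m*t), PV):
  t = 1.0000: CF_t = 74.000000, DF = 0.934579, PV = 69.158879
  t = 2.0000: CF_t = 1074.000000, DF = 0.873439, PV = 938.073194
Price P = sum_t PV_t = 1007.232073

Answer: Price = 1007.2321


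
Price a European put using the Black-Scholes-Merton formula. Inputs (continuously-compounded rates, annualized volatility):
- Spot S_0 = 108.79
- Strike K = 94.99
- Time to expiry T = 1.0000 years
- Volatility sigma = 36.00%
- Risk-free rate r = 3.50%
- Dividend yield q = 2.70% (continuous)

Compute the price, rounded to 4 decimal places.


Answer: Price = 8.1245

Derivation:
d1 = (ln(S/K) + (r - q + 0.5*sigma^2) * T) / (sigma * sqrt(T)) = 0.57902165
d2 = d1 - sigma * sqrt(T) = 0.21902165
exp(-rT) = 0.96560542; exp(-qT) = 0.97336124
P = K * exp(-rT) * N(-d2) - S_0 * exp(-qT) * N(-d1)
N(-d1) = 0.28128728; N(-d2) = 0.41331659
P = 94.9900 * 0.96560542 * 0.41331659 - 108.7900 * 0.97336124 * 0.28128728 = 8.1245


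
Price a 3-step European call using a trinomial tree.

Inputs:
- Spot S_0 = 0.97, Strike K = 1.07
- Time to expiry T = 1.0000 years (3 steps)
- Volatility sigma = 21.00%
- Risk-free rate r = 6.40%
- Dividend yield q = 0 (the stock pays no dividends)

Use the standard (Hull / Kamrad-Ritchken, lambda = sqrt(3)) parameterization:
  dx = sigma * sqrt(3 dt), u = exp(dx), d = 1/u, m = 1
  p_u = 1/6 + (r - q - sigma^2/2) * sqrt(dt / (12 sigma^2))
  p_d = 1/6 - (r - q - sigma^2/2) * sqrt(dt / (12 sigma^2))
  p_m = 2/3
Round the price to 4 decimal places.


dt = T/N = 0.333333; dx = sigma*sqrt(3*dt) = 0.210000
u = exp(dx) = 1.233678; d = 1/u = 0.810584
p_u = 0.199960, p_m = 0.666667, p_d = 0.133373
Discount per step: exp(-r*dt) = 0.978893
Stock lattice S(k, j) with j the centered position index:
  k=0: S(0,+0) = 0.9700
  k=1: S(1,-1) = 0.7863; S(1,+0) = 0.9700; S(1,+1) = 1.1967
  k=2: S(2,-2) = 0.6373; S(2,-1) = 0.7863; S(2,+0) = 0.9700; S(2,+1) = 1.1967; S(2,+2) = 1.4763
  k=3: S(3,-3) = 0.5166; S(3,-2) = 0.6373; S(3,-1) = 0.7863; S(3,+0) = 0.9700; S(3,+1) = 1.1967; S(3,+2) = 1.4763; S(3,+3) = 1.8213
Terminal payoffs V(N, j) = max(S_T - K, 0):
  V(3,-3) = 0.000000; V(3,-2) = 0.000000; V(3,-1) = 0.000000; V(3,+0) = 0.000000; V(3,+1) = 0.126668; V(3,+2) = 0.406303; V(3,+3) = 0.751282
Backward induction: V(k, j) = exp(-r*dt) * [p_u * V(k+1, j+1) + p_m * V(k+1, j) + p_d * V(k+1, j-1)]
  V(2,-2) = exp(-r*dt) * [p_u*0.000000 + p_m*0.000000 + p_d*0.000000] = 0.000000
  V(2,-1) = exp(-r*dt) * [p_u*0.000000 + p_m*0.000000 + p_d*0.000000] = 0.000000
  V(2,+0) = exp(-r*dt) * [p_u*0.126668 + p_m*0.000000 + p_d*0.000000] = 0.024794
  V(2,+1) = exp(-r*dt) * [p_u*0.406303 + p_m*0.126668 + p_d*0.000000] = 0.162192
  V(2,+2) = exp(-r*dt) * [p_u*0.751282 + p_m*0.406303 + p_d*0.126668] = 0.428744
  V(1,-1) = exp(-r*dt) * [p_u*0.024794 + p_m*0.000000 + p_d*0.000000] = 0.004853
  V(1,+0) = exp(-r*dt) * [p_u*0.162192 + p_m*0.024794 + p_d*0.000000] = 0.047928
  V(1,+1) = exp(-r*dt) * [p_u*0.428744 + p_m*0.162192 + p_d*0.024794] = 0.193005
  V(0,+0) = exp(-r*dt) * [p_u*0.193005 + p_m*0.047928 + p_d*0.004853] = 0.069690

Answer: Price = V(0,0) = 0.0697


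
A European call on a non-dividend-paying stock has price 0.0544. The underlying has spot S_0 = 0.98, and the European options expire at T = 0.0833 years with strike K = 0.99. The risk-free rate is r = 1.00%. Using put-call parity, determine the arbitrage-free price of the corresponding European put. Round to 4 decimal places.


Put-call parity: C - P = S_0 * exp(-qT) - K * exp(-rT).
S_0 * exp(-qT) = 0.9800 * 1.00000000 = 0.98000000
K * exp(-rT) = 0.9900 * 0.99916735 = 0.98917567
P = C - S*exp(-qT) + K*exp(-rT)
P = 0.0544 - 0.98000000 + 0.98917567 = 0.0636

Answer: Put price = 0.0636


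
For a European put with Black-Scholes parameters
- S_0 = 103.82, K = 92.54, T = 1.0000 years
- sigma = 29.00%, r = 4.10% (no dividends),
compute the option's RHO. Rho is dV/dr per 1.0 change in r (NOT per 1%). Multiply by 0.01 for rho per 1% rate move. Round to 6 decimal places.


Answer: Rho = -30.835893

Derivation:
d1 = 0.6829918859; d2 = 0.3929918859
phi(d1) = 0.3159480457; exp(-qT) = 1.0000000000; exp(-rT) = 0.9598291299
N(-d2) = 0.3471627372
Rho = -K*T*exp(-rT)*N(-d2) = -92.5400 * 1.0000 * 0.9598291299 * 0.3471627372 = -30.835893


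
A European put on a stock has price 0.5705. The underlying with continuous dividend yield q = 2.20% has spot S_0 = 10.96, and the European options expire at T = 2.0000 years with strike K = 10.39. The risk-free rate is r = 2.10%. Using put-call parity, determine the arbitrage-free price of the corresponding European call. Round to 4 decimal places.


Put-call parity: C - P = S_0 * exp(-qT) - K * exp(-rT).
S_0 * exp(-qT) = 10.9600 * 0.95695396 = 10.48821537
K * exp(-rT) = 10.3900 * 0.95886978 = 9.96265702
C = P + S*exp(-qT) - K*exp(-rT)
C = 0.5705 + 10.48821537 - 9.96265702 = 1.0961

Answer: Call price = 1.0961


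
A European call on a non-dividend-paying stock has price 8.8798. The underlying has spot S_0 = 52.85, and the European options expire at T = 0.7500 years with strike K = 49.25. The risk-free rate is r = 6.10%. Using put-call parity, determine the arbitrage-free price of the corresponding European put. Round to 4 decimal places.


Answer: Put price = 3.0774

Derivation:
Put-call parity: C - P = S_0 * exp(-qT) - K * exp(-rT).
S_0 * exp(-qT) = 52.8500 * 1.00000000 = 52.85000000
K * exp(-rT) = 49.2500 * 0.95528075 = 47.04757706
P = C - S*exp(-qT) + K*exp(-rT)
P = 8.8798 - 52.85000000 + 47.04757706 = 3.0774


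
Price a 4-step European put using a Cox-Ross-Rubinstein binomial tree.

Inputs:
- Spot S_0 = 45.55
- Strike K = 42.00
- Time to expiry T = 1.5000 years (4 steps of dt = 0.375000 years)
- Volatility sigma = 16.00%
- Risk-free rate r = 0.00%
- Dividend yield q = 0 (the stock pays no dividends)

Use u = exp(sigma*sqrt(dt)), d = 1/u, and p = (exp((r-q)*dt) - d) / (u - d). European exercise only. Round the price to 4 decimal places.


dt = T/N = 0.375000
u = exp(sigma*sqrt(dt)) = 1.102940; d = 1/u = 0.906667
p = (exp((r-q)*dt) - d) / (u - d) = 0.475525
Discount per step: exp(-r*dt) = 1.000000
Stock lattice S(k, i) with i counting down-moves:
  k=0: S(0,0) = 45.5500
  k=1: S(1,0) = 50.2389; S(1,1) = 41.2987
  k=2: S(2,0) = 55.4105; S(2,1) = 45.5500; S(2,2) = 37.4442
  k=3: S(3,0) = 61.1145; S(3,1) = 50.2389; S(3,2) = 41.2987; S(3,3) = 33.9494
  k=4: S(4,0) = 67.4057; S(4,1) = 55.4105; S(4,2) = 45.5500; S(4,3) = 37.4442; S(4,4) = 30.7808
Terminal payoffs V(N, i) = max(K - S_T, 0):
  V(4,0) = 0.000000; V(4,1) = 0.000000; V(4,2) = 0.000000; V(4,3) = 4.555814; V(4,4) = 11.219165
Backward induction: V(k, i) = exp(-r*dt) * [p * V(k+1, i) + (1-p) * V(k+1, i+1)].
  V(3,0) = exp(-r*dt) * [p*0.000000 + (1-p)*0.000000] = 0.000000
  V(3,1) = exp(-r*dt) * [p*0.000000 + (1-p)*0.000000] = 0.000000
  V(3,2) = exp(-r*dt) * [p*0.000000 + (1-p)*4.555814] = 2.389412
  V(3,3) = exp(-r*dt) * [p*4.555814 + (1-p)*11.219165] = 8.050577
  V(2,0) = exp(-r*dt) * [p*0.000000 + (1-p)*0.000000] = 0.000000
  V(2,1) = exp(-r*dt) * [p*0.000000 + (1-p)*2.389412] = 1.253188
  V(2,2) = exp(-r*dt) * [p*2.389412 + (1-p)*8.050577] = 5.358553
  V(1,0) = exp(-r*dt) * [p*0.000000 + (1-p)*1.253188] = 0.657266
  V(1,1) = exp(-r*dt) * [p*1.253188 + (1-p)*5.358553] = 3.406351
  V(0,0) = exp(-r*dt) * [p*0.657266 + (1-p)*3.406351] = 2.099093

Answer: Price = V(0,0) = 2.0991


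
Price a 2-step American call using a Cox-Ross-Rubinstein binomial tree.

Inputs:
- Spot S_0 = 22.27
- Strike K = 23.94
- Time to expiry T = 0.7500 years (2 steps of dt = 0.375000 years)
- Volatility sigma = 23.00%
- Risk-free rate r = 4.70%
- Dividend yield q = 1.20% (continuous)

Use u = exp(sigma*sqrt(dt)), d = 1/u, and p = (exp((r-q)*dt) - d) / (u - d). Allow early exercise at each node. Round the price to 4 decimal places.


Answer: Price = V(0,0) = 1.4088

Derivation:
dt = T/N = 0.375000
u = exp(sigma*sqrt(dt)) = 1.151247; d = 1/u = 0.868623
p = (exp((r-q)*dt) - d) / (u - d) = 0.511593
Discount per step: exp(-r*dt) = 0.982529
Stock lattice S(k, i) with i counting down-moves:
  k=0: S(0,0) = 22.2700
  k=1: S(1,0) = 25.6383; S(1,1) = 19.3442
  k=2: S(2,0) = 29.5160; S(2,1) = 22.2700; S(2,2) = 16.8029
Terminal payoffs V(N, i) = max(S_T - K, 0):
  V(2,0) = 5.575980; V(2,1) = 0.000000; V(2,2) = 0.000000
Backward induction: V(k, i) = exp(-r*dt) * [p * V(k+1, i) + (1-p) * V(k+1, i+1)]; then take max(V_cont, immediate exercise) for American.
  V(1,0) = exp(-r*dt) * [p*5.575980 + (1-p)*0.000000] = 2.802793; exercise = 1.698270; V(1,0) = max -> 2.802793
  V(1,1) = exp(-r*dt) * [p*0.000000 + (1-p)*0.000000] = 0.000000; exercise = 0.000000; V(1,1) = max -> 0.000000
  V(0,0) = exp(-r*dt) * [p*2.802793 + (1-p)*0.000000] = 1.408837; exercise = 0.000000; V(0,0) = max -> 1.408837


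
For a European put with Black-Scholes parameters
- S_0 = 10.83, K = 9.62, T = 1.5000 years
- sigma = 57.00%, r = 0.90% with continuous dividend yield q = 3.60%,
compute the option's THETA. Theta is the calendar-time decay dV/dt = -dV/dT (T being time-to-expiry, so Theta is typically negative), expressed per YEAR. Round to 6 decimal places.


Answer: Theta = -0.925019

Derivation:
d1 = 0.4607487289; d2 = -0.2373558478
phi(d1) = 0.3587666045; exp(-qT) = 0.9474321065; exp(-rT) = 0.9865907163
Theta = -S*exp(-qT)*phi(d1)*sigma/(2*sqrt(T)) + r*K*exp(-rT)*N(-d2) - q*S*exp(-qT)*N(-d1)
N(-d1) = 0.3224894450; N(-d2) = 0.5938096303; sqrt(T) = 1.2247448714
Term 1 = -10.8300 * 0.9474321065 * 0.3587666045 * 0.5700 / (2 * 1.2247448714) = -0.8566191824
Term 2 = 0.0090 * 9.6200 * 0.9865907163 * 0.5938096303 = 0.0507226392
Term 3 = -0.0360 * 10.8300 * 0.9474321065 * 0.3224894450 = -0.1191227087
Theta = -0.8566191824 + (0.0507226392) + (-0.1191227087) = -0.925019


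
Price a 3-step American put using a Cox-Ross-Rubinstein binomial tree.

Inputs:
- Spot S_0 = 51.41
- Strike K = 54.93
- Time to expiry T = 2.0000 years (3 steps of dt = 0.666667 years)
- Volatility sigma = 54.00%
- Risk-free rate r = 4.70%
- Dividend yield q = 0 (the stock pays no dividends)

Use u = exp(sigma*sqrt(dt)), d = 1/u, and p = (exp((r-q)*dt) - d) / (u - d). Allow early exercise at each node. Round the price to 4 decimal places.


Answer: Price = V(0,0) = 15.9748

Derivation:
dt = T/N = 0.666667
u = exp(sigma*sqrt(dt)) = 1.554118; d = 1/u = 0.643452
p = (exp((r-q)*dt) - d) / (u - d) = 0.426476
Discount per step: exp(-r*dt) = 0.969152
Stock lattice S(k, i) with i counting down-moves:
  k=0: S(0,0) = 51.4100
  k=1: S(1,0) = 79.8972; S(1,1) = 33.0799
  k=2: S(2,0) = 124.1697; S(2,1) = 51.4100; S(2,2) = 21.2853
  k=3: S(3,0) = 192.9743; S(3,1) = 79.8972; S(3,2) = 33.0799; S(3,3) = 13.6961
Terminal payoffs V(N, i) = max(K - S_T, 0):
  V(3,0) = 0.000000; V(3,1) = 0.000000; V(3,2) = 21.850143; V(3,3) = 41.233939
Backward induction: V(k, i) = exp(-r*dt) * [p * V(k+1, i) + (1-p) * V(k+1, i+1)]; then take max(V_cont, immediate exercise) for American.
  V(2,0) = exp(-r*dt) * [p*0.000000 + (1-p)*0.000000] = 0.000000; exercise = 0.000000; V(2,0) = max -> 0.000000
  V(2,1) = exp(-r*dt) * [p*0.000000 + (1-p)*21.850143] = 12.145005; exercise = 3.520000; V(2,1) = max -> 12.145005
  V(2,2) = exp(-r*dt) * [p*21.850143 + (1-p)*41.233939] = 31.950251; exercise = 33.644706; V(2,2) = max -> 33.644706
  V(1,0) = exp(-r*dt) * [p*0.000000 + (1-p)*12.145005] = 6.750581; exercise = 0.000000; V(1,0) = max -> 6.750581
  V(1,1) = exp(-r*dt) * [p*12.145005 + (1-p)*33.644706] = 23.720580; exercise = 21.850143; V(1,1) = max -> 23.720580
  V(0,0) = exp(-r*dt) * [p*6.750581 + (1-p)*23.720580] = 15.974808; exercise = 3.520000; V(0,0) = max -> 15.974808
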